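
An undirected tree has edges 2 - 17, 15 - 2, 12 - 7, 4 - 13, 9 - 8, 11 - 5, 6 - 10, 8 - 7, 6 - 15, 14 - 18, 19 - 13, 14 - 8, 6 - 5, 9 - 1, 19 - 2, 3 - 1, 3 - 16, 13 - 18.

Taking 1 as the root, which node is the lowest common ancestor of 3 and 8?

1

Path 3→root: 3 1; path 8→root: 8 9 1.
First common node: 1.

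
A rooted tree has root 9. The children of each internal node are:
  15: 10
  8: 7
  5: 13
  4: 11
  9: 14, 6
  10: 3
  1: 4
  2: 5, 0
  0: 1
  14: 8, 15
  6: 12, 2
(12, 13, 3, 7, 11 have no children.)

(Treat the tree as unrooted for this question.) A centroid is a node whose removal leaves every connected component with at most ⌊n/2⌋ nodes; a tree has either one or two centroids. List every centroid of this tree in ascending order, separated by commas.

Delete 6: the remaining components have sizes 7, 7, 1. Max 7 ≤ 8, so 6 is a centroid.
No neighbour of 6 does as well, so 6 is the unique centroid.

6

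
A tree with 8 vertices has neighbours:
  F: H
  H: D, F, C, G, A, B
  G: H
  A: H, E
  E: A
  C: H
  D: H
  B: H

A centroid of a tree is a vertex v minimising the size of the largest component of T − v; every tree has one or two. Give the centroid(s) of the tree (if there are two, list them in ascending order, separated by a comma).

Delete H: the remaining components have sizes 2, 1, 1, 1, 1, 1. Max 2 ≤ 4, so H is a centroid.
Every other node leaves some component of size > 4, so the centroid is unique.

H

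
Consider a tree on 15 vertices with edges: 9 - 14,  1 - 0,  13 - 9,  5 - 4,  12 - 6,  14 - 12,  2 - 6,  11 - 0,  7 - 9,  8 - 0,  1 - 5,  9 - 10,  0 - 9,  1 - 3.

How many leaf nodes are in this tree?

8

The leaves are 2, 3, 4, 7, 8, 10, 11, 13.
That is 8 leaves.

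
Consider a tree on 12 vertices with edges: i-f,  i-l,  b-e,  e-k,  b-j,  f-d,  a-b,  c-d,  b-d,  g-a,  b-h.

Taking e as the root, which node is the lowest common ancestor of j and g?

b

Ancestors of j (toward the root): j, b, e.
Ancestors of g: g, a, b, e.
The deepest node appearing in both lists is b.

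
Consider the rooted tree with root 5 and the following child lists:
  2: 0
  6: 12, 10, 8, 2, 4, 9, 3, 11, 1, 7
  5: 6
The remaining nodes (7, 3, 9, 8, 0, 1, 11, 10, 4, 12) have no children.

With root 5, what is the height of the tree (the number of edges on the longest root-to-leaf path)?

3

A deepest node is 0, reached by 5 – 6 – 2 – 0.
That path has 3 edges, so the height is 3.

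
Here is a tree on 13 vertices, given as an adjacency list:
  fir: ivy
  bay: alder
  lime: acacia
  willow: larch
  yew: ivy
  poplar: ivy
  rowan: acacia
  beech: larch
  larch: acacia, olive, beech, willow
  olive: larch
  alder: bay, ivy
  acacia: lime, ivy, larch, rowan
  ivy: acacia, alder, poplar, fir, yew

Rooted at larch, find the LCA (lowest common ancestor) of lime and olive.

larch

Ancestors of lime (toward the root): lime, acacia, larch.
Ancestors of olive: olive, larch.
The deepest node appearing in both lists is larch.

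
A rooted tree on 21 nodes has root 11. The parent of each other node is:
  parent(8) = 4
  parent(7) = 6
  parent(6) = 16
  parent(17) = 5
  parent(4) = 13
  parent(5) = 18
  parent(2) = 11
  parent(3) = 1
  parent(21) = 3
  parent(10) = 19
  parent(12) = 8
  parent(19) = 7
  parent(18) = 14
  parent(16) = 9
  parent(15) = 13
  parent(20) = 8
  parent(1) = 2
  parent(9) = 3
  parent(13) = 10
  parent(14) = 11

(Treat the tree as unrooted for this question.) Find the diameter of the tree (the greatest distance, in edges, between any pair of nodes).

A longest path is 17 - 5 - 18 - 14 - 11 - 2 - 1 - 3 - 9 - 16 - 6 - 7 - 19 - 10 - 13 - 4 - 8 - 20, with 17 edges.

17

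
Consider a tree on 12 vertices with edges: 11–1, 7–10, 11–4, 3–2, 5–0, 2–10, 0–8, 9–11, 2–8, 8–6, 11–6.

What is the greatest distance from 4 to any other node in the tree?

Distances from 4 peak at 6, attained at 7.
4 – 11 – 6 – 8 – 2 – 10 – 7

6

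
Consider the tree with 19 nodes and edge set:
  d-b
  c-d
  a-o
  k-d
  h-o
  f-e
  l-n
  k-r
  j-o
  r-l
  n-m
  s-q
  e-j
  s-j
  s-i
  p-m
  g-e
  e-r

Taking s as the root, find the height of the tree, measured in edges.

7

p sits deepest: s-j-e-r-l-n-m-p — 7 edges from the root.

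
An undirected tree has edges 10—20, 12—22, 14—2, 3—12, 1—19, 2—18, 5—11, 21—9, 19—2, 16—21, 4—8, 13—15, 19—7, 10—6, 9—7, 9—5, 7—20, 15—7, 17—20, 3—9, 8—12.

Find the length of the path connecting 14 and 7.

Walking from 14: 14 – 2 – 19 – 7. Length 3.

3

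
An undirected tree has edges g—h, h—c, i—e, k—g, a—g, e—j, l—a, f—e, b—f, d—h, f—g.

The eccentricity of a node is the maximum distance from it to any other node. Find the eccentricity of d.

Distances from d peak at 5, attained at i (j also at distance 5).
d – h – g – f – e – i

5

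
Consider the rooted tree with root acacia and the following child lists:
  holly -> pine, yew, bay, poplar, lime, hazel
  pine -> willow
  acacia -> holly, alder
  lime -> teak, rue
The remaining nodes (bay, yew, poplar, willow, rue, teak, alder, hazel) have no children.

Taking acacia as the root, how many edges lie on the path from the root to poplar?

acacia → holly → poplar — 2 edges.

2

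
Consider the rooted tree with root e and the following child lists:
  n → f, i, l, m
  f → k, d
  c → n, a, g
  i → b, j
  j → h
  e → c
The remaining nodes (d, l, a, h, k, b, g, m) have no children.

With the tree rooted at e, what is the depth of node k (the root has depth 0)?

4

e – c – n – f – k — 4 edges.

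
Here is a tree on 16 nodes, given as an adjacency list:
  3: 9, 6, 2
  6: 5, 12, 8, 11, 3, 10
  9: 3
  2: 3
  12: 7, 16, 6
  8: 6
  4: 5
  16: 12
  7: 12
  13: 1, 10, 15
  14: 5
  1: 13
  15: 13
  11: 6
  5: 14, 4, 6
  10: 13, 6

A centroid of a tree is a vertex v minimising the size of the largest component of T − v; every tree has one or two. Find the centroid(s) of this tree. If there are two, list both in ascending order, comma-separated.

6

If 6 is removed the pieces have sizes 4, 3, 3, 3, 1, 1, all ≤ ⌊16/2⌋ = 8.
Every other node leaves some component of size > 8, so the centroid is unique.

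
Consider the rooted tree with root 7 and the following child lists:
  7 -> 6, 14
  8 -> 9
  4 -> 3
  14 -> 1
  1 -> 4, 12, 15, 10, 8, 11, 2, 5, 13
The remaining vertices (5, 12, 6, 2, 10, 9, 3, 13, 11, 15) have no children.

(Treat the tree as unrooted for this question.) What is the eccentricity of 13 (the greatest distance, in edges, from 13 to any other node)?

4

The node farthest from 13 is 6, via 13-1-14-7-6 — 4 edges.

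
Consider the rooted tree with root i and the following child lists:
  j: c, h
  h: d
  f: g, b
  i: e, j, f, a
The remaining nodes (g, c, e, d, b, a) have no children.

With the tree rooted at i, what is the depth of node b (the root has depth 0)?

i–f–b — 2 edges.

2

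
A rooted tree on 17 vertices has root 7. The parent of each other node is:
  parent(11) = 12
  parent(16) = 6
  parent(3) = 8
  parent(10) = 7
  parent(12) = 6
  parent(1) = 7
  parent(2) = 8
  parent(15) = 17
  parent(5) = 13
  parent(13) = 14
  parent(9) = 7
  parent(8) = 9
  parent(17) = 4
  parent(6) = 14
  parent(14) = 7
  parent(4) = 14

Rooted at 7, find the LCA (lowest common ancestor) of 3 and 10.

7

3's ancestor chain is 3, 8, 9, 7 and 10's is 10, 7; they first meet at 7.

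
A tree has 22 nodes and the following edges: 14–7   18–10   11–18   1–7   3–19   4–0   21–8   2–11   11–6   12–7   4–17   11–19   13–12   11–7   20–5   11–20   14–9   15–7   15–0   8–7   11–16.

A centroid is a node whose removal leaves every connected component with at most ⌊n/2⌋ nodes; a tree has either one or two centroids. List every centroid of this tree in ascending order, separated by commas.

7

Removing 7 splits the tree into components of sizes 10, 4, 2, 2, 2, 1; the largest is 10 ≤ ⌊22/2⌋ = 11.
No neighbour of 7 does as well, so 7 is the unique centroid.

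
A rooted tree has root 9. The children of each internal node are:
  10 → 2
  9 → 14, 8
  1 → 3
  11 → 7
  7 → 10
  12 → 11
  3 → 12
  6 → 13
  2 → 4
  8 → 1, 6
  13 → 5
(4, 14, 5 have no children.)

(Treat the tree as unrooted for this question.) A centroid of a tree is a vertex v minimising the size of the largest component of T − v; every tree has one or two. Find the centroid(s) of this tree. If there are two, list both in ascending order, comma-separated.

1, 3

Removing 1 splits the tree into components of sizes 7, 6; the largest is 7 ≤ ⌊14/2⌋ = 7.
Its neighbour 3 also leaves a largest component of size 7, so both are centroids.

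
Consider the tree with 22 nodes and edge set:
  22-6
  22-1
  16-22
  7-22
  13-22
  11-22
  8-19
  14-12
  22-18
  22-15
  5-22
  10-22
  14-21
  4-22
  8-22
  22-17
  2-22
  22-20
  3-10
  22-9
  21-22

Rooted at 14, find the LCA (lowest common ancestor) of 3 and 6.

22

Path 3→root: 3 10 22 21 14; path 6→root: 6 22 21 14.
First common node: 22.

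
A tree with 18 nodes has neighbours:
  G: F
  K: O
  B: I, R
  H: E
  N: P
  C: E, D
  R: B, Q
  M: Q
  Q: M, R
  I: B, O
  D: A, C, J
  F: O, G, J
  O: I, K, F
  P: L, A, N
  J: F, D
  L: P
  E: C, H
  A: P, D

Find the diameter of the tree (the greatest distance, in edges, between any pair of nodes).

BFS from M reaches N last, at distance 11; BFS from N confirms no node is farther.
Path: M – Q – R – B – I – O – F – J – D – A – P – N.

11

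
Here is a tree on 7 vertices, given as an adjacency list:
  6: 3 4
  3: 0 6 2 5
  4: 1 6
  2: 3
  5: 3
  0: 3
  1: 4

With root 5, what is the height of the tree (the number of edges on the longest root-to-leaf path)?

1 sits deepest: 5-3-6-4-1 — 4 edges from the root.

4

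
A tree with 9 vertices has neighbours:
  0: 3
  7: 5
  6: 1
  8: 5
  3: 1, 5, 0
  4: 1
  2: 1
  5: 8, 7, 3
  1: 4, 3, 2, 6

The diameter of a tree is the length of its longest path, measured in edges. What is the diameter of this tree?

4

BFS from 8 reaches 4 last, at distance 4; BFS from 4 confirms no node is farther.
Path: 8-5-3-1-4.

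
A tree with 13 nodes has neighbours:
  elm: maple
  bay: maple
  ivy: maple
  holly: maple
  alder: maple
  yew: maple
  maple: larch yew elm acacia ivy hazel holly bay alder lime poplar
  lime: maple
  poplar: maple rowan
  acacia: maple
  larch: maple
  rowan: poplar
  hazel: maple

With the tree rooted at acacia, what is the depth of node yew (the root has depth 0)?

Climbing from yew to the root: yew–maple–acacia. That's 2 steps.

2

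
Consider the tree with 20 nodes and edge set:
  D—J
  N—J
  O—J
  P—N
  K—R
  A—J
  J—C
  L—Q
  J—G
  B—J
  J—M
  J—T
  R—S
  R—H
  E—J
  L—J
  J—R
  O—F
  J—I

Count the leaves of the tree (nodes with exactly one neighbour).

The leaves are A, B, C, D, E, F, G, H, I, K, M, P, Q, S, T.
That is 15 leaves.

15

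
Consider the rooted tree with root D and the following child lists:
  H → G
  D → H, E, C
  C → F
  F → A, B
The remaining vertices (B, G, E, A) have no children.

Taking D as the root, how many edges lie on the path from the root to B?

3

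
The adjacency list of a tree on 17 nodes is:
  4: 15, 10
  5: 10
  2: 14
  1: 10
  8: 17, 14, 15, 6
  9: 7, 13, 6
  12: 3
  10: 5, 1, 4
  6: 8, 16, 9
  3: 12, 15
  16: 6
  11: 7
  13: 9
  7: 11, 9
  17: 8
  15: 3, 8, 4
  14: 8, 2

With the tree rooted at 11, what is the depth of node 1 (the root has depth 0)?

8

11 – 7 – 9 – 6 – 8 – 15 – 4 – 10 – 1 — 8 edges.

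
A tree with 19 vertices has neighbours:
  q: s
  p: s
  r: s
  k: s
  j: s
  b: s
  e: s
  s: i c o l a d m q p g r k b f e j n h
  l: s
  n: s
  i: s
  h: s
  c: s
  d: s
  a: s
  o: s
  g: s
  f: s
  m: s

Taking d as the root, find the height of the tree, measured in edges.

2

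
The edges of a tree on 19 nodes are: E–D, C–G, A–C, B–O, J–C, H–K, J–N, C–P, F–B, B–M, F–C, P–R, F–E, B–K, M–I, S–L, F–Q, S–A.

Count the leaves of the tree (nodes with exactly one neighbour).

9

The leaves are D, G, H, I, L, N, O, Q, R.
That is 9 leaves.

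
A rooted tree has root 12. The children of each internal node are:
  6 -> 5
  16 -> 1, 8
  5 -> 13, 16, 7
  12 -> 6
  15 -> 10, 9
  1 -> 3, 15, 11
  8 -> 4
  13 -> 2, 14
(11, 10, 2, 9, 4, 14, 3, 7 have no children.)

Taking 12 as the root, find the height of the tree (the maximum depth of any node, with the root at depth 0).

6

9 sits deepest: 12 – 6 – 5 – 16 – 1 – 15 – 9 — 6 edges from the root.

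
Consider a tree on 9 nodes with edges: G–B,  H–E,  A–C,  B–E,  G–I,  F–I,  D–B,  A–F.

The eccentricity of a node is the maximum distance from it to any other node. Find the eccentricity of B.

5

Distances from B peak at 5, attained at C.
B-G-I-F-A-C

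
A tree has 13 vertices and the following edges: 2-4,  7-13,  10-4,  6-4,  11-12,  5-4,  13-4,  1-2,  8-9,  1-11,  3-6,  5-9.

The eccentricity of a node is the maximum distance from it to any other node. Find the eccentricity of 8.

Distances from 8 peak at 7, attained at 12.
8 – 9 – 5 – 4 – 2 – 1 – 11 – 12

7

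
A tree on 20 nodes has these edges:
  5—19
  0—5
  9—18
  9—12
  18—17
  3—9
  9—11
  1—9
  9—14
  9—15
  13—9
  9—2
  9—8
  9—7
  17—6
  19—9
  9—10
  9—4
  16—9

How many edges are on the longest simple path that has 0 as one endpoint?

The node farthest from 0 is 6, via 0–5–19–9–18–17–6 — 6 edges.

6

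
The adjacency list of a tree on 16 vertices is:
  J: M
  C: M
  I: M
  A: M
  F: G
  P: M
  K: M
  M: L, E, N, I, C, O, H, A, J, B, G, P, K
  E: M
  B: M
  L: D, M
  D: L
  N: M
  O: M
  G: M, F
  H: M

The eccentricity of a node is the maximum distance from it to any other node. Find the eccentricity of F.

4

The node farthest from F is D, via F-G-M-L-D — 4 edges.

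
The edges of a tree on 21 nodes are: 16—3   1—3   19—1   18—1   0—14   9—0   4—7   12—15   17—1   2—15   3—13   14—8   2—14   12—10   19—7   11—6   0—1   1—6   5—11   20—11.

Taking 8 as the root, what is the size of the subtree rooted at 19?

19's subtree: {19, 7, 4}, size 3.

3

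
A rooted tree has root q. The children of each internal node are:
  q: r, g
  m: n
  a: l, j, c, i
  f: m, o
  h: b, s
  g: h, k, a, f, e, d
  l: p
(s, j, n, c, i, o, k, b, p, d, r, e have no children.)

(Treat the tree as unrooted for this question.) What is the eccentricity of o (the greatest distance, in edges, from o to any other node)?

The node farthest from o is p, via o-f-g-a-l-p — 5 edges.

5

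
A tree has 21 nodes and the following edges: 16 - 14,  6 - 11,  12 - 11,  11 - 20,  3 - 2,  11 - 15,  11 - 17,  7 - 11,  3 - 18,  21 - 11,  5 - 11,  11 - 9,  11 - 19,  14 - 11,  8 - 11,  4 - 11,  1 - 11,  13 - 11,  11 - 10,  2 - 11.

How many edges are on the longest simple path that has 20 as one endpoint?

The node farthest from 20 is 18, via 20-11-2-3-18 — 4 edges.

4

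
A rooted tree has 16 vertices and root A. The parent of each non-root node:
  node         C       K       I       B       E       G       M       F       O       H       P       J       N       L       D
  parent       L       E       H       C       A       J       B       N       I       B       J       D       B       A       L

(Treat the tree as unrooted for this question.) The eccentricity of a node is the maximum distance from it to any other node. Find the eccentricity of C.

4

The node farthest from C is G (O, P, K also at distance 4), via C–L–D–J–G — 4 edges.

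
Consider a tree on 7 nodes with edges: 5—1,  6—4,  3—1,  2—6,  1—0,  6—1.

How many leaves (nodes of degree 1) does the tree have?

5

The leaves are 0, 2, 3, 4, 5.
That is 5 leaves.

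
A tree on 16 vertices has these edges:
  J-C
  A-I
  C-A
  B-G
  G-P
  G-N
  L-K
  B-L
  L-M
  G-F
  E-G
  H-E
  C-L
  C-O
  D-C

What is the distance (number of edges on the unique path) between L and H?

4

The path is L - B - G - E - H, which has 4 edges.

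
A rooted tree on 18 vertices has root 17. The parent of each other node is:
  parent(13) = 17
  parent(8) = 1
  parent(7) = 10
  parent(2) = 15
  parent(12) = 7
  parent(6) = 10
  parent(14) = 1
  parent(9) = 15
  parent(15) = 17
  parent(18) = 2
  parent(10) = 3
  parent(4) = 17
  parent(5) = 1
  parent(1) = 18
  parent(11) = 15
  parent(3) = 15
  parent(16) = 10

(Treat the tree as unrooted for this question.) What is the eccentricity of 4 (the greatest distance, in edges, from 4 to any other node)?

6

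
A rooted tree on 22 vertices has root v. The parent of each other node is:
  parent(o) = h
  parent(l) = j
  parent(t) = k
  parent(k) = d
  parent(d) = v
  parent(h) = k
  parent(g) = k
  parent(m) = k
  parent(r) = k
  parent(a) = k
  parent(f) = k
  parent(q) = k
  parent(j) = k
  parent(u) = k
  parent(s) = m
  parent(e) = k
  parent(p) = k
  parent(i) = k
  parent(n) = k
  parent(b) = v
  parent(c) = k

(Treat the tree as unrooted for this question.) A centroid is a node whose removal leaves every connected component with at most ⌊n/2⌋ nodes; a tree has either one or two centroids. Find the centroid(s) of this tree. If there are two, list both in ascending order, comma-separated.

If k is removed the pieces have sizes 3, 2, 2, 2, 1, 1, 1, 1, 1, 1, 1, 1, 1, 1, 1, 1, all ≤ ⌊22/2⌋ = 11.
No neighbour of k does as well, so k is the unique centroid.

k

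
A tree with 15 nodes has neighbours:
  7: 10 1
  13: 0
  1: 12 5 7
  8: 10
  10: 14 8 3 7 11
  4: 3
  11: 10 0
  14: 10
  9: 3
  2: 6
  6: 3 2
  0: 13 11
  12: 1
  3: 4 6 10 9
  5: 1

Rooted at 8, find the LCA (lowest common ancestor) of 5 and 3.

10

Path 5→root: 5 1 7 10 8; path 3→root: 3 10 8.
First common node: 10.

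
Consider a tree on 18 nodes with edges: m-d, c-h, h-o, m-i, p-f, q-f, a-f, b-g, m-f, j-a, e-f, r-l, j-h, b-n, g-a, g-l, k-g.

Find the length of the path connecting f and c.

f–a–j–h–c: 4 edges.

4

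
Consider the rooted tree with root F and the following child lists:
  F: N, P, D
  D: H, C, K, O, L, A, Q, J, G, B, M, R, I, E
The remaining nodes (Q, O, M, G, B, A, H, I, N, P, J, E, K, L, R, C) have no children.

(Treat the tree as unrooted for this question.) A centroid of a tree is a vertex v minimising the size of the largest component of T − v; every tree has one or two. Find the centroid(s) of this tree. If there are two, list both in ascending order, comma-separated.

D

If D is removed the pieces have sizes 3, 1, 1, 1, 1, 1, 1, 1, 1, 1, 1, 1, 1, 1, 1, all ≤ ⌊18/2⌋ = 9.
No neighbour of D does as well, so D is the unique centroid.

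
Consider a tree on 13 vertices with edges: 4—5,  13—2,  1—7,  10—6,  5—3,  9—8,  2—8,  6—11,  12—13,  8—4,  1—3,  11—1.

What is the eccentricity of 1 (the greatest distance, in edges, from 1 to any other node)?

Distances from 1 peak at 7, attained at 12.
1 – 3 – 5 – 4 – 8 – 2 – 13 – 12

7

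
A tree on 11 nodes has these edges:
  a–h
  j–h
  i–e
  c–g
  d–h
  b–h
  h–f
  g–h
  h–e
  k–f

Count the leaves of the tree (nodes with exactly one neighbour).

The leaves are a, b, c, d, i, j, k.
That is 7 leaves.

7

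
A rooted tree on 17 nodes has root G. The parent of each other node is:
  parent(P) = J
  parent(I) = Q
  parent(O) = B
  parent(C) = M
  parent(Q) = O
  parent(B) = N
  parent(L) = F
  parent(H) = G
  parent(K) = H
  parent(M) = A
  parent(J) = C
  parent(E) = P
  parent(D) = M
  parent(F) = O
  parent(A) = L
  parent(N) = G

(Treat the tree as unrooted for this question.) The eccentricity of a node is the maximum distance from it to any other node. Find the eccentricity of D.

10

Distances from D peak at 10, attained at K.
D-M-A-L-F-O-B-N-G-H-K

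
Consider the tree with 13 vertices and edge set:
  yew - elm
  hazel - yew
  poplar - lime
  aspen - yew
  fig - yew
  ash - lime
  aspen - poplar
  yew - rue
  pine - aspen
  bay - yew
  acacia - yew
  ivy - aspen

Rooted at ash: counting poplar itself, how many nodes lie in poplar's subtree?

poplar's subtree: {poplar, aspen, pine, ivy, yew, bay, acacia, rue, fig, hazel, elm}, size 11.

11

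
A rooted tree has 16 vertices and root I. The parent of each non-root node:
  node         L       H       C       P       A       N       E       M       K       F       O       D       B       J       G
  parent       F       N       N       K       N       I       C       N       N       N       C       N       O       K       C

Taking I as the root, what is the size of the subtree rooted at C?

The subtree rooted at C contains: C, E, O, G, B — 5 nodes.

5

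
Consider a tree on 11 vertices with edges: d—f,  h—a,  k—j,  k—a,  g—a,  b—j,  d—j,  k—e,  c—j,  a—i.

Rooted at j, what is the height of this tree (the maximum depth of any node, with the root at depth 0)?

3

A deepest node is h, reached by j-k-a-h.
That path has 3 edges, so the height is 3.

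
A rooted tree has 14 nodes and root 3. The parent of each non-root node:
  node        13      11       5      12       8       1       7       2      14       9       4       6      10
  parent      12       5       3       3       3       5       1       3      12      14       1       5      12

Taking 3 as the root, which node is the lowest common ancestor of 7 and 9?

Path 7→root: 7 1 5 3; path 9→root: 9 14 12 3.
First common node: 3.

3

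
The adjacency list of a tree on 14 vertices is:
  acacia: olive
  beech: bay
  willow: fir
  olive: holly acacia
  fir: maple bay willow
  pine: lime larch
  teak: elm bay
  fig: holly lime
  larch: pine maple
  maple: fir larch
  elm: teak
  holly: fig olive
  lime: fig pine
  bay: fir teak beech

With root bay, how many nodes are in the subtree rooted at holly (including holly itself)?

holly's subtree: {holly, olive, acacia}, size 3.

3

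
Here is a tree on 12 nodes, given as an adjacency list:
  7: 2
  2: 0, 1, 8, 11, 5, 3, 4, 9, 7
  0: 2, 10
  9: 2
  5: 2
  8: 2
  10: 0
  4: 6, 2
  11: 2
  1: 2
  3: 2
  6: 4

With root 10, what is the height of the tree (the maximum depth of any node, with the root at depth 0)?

The longest root-to-leaf path is 10-0-2-4-6 (4 edges).

4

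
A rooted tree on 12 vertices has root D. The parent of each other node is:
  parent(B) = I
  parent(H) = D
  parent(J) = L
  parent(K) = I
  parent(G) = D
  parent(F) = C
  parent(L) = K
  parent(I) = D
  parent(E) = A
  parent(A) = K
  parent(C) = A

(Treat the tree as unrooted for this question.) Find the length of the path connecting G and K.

The path is G - D - I - K, which has 3 edges.

3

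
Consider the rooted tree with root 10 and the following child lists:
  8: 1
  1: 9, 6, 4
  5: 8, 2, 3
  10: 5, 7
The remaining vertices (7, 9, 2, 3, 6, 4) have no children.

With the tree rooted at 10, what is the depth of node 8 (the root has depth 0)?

Path from 10 to 8: 10 – 5 – 8, which has 2 edges.

2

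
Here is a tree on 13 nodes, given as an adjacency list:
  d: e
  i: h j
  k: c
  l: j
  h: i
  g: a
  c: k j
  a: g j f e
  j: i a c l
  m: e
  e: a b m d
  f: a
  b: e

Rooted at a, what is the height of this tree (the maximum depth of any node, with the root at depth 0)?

h sits deepest: a–j–i–h — 3 edges from the root.

3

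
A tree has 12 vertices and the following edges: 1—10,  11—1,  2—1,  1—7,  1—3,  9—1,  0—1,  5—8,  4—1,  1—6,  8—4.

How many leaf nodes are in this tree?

9

Exactly 9 nodes have a single neighbour: 0, 2, 3, 5, 6, 7, 9, 10, 11.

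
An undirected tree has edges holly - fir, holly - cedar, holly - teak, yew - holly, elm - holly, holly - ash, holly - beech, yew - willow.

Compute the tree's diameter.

Starting from willow, a farthest node is elm at distance 3.
One longest path: willow – yew – holly – elm.
So the diameter is 3.

3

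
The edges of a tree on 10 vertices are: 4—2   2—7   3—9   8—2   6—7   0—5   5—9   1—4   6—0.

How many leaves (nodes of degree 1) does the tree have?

Degree-1 nodes: 1, 3, 8 — 3 of them.

3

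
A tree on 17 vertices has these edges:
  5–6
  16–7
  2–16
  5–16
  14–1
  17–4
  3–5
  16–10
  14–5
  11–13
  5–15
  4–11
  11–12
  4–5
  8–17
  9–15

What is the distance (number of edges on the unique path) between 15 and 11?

Walking from 15: 15 – 5 – 4 – 11. Length 3.

3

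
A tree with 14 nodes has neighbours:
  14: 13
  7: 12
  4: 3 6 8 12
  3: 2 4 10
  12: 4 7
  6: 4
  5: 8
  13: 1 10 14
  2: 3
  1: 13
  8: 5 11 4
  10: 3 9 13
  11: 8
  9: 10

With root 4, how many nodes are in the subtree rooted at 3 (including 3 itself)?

7

The subtree rooted at 3 contains: 3, 10, 2, 13, 9, 1, 14 — 7 nodes.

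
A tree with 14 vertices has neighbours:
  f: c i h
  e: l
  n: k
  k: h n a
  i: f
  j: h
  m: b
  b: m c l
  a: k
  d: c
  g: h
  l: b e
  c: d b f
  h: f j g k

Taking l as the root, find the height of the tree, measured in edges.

6

A deepest node is a, reached by l-b-c-f-h-k-a.
That path has 6 edges, so the height is 6.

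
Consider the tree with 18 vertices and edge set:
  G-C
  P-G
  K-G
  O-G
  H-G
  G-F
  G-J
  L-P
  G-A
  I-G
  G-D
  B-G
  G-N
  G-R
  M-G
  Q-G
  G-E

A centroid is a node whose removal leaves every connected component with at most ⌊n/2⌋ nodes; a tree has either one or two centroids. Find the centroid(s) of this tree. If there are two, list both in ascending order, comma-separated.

Removing G splits the tree into components of sizes 2, 1, 1, 1, 1, 1, 1, 1, 1, 1, 1, 1, 1, 1, 1, 1; the largest is 2 ≤ ⌊18/2⌋ = 9.
No neighbour of G does as well, so G is the unique centroid.

G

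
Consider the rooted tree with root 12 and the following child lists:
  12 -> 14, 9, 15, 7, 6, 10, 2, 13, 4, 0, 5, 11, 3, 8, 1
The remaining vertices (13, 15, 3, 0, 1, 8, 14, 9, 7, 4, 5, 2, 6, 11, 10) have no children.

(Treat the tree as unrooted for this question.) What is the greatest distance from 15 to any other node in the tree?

2

Distances from 15 peak at 2, attained at 3 (0, 7, 13, 14, 5, 9, 6, 4, 11, 1, 2, 8, 10 also at distance 2).
15-12-3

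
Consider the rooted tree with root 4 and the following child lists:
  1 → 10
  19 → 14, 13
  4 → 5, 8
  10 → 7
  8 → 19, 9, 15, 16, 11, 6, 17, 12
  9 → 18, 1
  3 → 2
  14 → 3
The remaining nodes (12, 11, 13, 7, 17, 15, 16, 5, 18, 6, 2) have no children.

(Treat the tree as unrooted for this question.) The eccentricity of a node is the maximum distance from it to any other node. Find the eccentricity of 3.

7

A farthest node from 3 is 7.
The path 3-14-19-8-9-1-10-7 has 7 edges.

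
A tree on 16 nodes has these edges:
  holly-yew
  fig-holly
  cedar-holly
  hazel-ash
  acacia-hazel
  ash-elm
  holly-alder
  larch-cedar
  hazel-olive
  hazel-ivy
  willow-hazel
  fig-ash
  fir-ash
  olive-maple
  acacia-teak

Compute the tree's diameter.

7

BFS from larch reaches maple last, at distance 7; BFS from maple confirms no node is farther.
Path: larch – cedar – holly – fig – ash – hazel – olive – maple.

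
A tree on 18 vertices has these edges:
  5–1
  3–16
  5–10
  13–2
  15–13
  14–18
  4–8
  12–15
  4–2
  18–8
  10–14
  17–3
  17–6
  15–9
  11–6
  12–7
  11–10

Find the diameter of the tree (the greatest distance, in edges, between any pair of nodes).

14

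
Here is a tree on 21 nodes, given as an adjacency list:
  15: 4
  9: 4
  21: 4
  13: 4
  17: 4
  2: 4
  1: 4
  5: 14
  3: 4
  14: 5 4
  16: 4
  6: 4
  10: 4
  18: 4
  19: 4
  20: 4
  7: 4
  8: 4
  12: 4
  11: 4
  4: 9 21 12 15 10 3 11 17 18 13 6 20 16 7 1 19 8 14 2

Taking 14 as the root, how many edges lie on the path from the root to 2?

2

14 → 4 → 2 — 2 edges.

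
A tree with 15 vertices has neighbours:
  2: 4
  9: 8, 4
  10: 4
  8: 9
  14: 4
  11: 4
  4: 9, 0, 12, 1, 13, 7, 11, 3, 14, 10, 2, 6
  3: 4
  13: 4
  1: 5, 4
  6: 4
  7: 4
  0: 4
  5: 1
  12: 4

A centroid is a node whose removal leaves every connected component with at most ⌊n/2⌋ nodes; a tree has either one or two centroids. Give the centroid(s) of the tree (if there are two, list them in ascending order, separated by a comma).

4

Delete 4: the remaining components have sizes 2, 2, 1, 1, 1, 1, 1, 1, 1, 1, 1, 1. Max 2 ≤ 7, so 4 is a centroid.
Every other node leaves some component of size > 7, so the centroid is unique.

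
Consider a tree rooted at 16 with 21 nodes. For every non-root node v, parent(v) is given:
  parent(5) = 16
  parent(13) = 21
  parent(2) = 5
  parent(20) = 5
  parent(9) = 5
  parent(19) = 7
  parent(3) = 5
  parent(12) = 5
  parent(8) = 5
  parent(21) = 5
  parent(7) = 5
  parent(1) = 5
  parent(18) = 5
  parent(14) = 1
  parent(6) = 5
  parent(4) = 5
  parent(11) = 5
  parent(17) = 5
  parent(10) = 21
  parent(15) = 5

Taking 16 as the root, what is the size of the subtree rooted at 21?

3

Descendants of 21 (including itself): 21, 10, 13. That's 3.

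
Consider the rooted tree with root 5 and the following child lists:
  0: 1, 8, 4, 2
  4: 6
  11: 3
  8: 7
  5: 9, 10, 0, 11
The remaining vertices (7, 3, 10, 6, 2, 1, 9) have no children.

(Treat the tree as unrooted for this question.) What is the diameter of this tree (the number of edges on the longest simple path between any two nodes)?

BFS from 7 reaches 3 last, at distance 5; BFS from 3 confirms no node is farther.
Path: 7 – 8 – 0 – 5 – 11 – 3.

5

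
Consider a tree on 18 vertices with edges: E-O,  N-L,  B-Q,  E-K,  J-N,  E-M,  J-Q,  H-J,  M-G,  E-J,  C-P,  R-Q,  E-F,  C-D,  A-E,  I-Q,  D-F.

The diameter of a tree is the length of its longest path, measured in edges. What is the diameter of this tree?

7

Starting from P, a farthest node is R at distance 7.
One longest path: P - C - D - F - E - J - Q - R.
So the diameter is 7.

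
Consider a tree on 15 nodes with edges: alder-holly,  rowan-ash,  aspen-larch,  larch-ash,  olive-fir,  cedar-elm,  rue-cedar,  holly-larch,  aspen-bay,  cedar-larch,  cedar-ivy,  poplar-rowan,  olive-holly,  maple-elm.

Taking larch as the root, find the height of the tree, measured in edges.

A deepest node is fir, reached by larch – holly – olive – fir.
That path has 3 edges, so the height is 3.

3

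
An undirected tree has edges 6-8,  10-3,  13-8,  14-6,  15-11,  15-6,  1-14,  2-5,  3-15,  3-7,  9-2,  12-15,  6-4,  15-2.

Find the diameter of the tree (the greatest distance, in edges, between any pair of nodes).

5

A longest path is 10–3–15–6–14–1, with 5 edges.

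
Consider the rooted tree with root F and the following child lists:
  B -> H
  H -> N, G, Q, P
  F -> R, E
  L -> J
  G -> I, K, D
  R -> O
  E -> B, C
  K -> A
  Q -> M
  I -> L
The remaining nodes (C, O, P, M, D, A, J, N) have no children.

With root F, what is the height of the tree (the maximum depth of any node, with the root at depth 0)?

A deepest node is J, reached by F-E-B-H-G-I-L-J.
That path has 7 edges, so the height is 7.

7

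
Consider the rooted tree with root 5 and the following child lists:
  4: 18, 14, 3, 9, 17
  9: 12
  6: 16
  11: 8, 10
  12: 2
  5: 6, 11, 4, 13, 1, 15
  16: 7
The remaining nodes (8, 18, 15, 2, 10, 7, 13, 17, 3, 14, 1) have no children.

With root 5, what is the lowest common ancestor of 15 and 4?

15's ancestor chain is 15, 5 and 4's is 4, 5; they first meet at 5.

5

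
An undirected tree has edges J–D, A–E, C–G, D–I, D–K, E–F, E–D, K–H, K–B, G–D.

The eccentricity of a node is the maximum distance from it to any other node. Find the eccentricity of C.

Distances from C peak at 4, attained at F (A, H, B also at distance 4).
C–G–D–E–F

4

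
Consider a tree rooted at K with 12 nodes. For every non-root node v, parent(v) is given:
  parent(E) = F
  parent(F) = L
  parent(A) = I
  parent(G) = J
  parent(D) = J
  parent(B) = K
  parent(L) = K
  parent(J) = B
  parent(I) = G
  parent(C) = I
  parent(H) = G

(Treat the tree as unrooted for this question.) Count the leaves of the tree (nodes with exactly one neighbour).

5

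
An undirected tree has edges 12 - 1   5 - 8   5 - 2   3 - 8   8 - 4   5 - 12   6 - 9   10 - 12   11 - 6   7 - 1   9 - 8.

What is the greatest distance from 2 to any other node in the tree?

A farthest node from 2 is 11.
The path 2-5-8-9-6-11 has 5 edges.

5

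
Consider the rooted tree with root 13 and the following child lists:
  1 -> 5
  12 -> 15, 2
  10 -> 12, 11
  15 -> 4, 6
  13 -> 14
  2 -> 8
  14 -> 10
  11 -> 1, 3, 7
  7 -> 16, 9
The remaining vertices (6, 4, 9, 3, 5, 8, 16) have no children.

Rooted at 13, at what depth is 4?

5

Climbing from 4 to the root: 4 → 15 → 12 → 10 → 14 → 13. That's 5 steps.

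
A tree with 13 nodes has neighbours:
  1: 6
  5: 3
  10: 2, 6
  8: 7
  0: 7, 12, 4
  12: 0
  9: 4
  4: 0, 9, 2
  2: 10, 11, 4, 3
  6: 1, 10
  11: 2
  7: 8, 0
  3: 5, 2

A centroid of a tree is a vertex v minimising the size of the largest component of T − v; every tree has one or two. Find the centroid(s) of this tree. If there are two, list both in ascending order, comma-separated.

2

If 2 is removed the pieces have sizes 6, 3, 2, 1, all ≤ ⌊13/2⌋ = 6.
No neighbour of 2 does as well, so 2 is the unique centroid.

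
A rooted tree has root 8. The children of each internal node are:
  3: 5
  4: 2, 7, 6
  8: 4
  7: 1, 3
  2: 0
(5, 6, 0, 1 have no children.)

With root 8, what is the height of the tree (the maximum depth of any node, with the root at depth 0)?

4

5 sits deepest: 8 → 4 → 7 → 3 → 5 — 4 edges from the root.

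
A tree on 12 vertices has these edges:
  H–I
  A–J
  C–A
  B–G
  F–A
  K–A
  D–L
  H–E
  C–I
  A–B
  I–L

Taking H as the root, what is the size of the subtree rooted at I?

Descendants of I (including itself): I, C, L, A, D, J, F, K, B, G. That's 10.

10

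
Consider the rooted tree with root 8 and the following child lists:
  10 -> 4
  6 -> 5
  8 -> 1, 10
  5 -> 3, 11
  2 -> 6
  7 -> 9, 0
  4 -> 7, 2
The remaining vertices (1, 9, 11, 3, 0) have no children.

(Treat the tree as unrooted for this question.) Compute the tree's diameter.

7

A longest path is 11 – 5 – 6 – 2 – 4 – 10 – 8 – 1, with 7 edges.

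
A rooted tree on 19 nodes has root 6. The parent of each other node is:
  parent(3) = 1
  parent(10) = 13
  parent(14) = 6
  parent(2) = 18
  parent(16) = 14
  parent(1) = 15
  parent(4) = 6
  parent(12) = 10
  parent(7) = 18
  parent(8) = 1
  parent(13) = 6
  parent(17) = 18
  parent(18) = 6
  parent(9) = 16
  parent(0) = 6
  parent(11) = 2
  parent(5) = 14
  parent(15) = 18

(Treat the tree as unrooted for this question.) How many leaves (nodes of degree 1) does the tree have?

Exactly 10 nodes have a single neighbour: 0, 3, 4, 5, 7, 8, 9, 11, 12, 17.

10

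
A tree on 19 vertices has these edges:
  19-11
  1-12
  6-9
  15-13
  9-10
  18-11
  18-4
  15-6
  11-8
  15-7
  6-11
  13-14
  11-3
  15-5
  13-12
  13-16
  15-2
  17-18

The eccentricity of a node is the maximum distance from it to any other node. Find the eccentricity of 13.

5

Distances from 13 peak at 5, attained at 17 (4 also at distance 5).
13 – 15 – 6 – 11 – 18 – 17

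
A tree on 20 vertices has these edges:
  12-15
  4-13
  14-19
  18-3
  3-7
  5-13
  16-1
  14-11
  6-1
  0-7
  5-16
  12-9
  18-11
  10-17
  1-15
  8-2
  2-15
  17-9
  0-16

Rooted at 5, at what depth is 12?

4

Path from 5 to 12: 5 – 16 – 1 – 15 – 12, which has 4 edges.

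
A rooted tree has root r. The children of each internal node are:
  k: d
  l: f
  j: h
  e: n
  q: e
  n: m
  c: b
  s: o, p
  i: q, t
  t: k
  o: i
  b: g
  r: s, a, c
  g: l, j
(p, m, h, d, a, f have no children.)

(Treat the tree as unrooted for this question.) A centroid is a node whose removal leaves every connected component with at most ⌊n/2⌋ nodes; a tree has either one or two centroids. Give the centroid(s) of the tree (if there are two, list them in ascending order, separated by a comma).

If s is removed the pieces have sizes 9, 9, 1, all ≤ ⌊20/2⌋ = 10.
No neighbour of s does as well, so s is the unique centroid.

s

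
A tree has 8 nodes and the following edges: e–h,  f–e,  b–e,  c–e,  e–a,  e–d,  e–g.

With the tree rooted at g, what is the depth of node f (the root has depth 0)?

g → e → f — 2 edges.

2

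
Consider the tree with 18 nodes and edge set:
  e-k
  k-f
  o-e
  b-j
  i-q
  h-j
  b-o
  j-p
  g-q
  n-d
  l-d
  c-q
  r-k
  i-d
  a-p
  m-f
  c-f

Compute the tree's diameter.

Starting from a, a farthest node is l at distance 12.
One longest path: a – p – j – b – o – e – k – f – c – q – i – d – l.
So the diameter is 12.

12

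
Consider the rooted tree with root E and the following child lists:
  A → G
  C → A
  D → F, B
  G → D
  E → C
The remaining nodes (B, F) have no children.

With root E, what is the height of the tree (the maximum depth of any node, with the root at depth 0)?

The longest root-to-leaf path is E → C → A → G → D → F (5 edges).

5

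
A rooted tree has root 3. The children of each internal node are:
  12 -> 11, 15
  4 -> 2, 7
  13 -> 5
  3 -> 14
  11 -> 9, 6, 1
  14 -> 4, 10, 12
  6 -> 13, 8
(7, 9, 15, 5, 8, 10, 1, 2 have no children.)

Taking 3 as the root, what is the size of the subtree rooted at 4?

Descendants of 4 (including itself): 4, 2, 7. That's 3.

3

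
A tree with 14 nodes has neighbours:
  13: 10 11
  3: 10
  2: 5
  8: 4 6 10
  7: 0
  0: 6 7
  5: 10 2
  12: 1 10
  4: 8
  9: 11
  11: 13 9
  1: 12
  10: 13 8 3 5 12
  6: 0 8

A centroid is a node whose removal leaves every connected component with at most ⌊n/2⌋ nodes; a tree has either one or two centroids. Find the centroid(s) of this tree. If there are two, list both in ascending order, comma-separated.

Removing 10 splits the tree into components of sizes 5, 3, 2, 2, 1; the largest is 5 ≤ ⌊14/2⌋ = 7.
No neighbour of 10 does as well, so 10 is the unique centroid.

10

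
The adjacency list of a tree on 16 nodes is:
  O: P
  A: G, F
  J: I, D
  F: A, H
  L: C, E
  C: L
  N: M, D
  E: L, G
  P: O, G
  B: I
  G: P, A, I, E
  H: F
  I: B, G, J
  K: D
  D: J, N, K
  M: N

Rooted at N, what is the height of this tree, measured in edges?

7

C sits deepest: N – D – J – I – G – E – L – C — 7 edges from the root.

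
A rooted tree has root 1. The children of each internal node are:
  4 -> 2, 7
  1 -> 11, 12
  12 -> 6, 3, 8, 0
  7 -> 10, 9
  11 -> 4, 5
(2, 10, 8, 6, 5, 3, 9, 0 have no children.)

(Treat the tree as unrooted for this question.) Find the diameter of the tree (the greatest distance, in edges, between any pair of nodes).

Starting from 9, a farthest node is 8 at distance 6.
One longest path: 9 - 7 - 4 - 11 - 1 - 12 - 8.
So the diameter is 6.

6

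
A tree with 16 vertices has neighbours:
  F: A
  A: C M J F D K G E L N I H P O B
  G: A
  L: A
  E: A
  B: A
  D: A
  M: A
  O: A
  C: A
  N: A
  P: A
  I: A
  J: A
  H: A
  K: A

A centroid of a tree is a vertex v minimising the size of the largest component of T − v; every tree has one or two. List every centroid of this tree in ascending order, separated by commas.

Delete A: the remaining components have sizes 1, 1, 1, 1, 1, 1, 1, 1, 1, 1, 1, 1, 1, 1, 1. Max 1 ≤ 8, so A is a centroid.
Every other node leaves some component of size > 8, so the centroid is unique.

A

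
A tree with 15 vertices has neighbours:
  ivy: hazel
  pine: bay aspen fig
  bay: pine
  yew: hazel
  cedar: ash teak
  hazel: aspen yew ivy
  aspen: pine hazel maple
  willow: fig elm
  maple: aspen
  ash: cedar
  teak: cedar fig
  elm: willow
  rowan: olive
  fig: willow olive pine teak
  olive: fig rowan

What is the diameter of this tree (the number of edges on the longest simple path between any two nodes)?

BFS from yew reaches ash last, at distance 7; BFS from ash confirms no node is farther.
Path: yew-hazel-aspen-pine-fig-teak-cedar-ash.

7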